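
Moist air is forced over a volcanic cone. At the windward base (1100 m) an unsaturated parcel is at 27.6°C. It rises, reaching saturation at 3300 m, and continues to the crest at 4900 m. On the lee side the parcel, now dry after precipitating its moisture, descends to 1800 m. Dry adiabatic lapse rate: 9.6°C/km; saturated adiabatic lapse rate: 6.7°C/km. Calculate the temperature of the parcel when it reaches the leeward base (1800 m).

25.52°C

From 1100 m to 3300 m (dry): cools by 9.6 × 2.2 = 21.12°C, giving 6.48°C.
From 3300 m to 4900 m (saturated): cools by 6.7 × 1.6 = 10.72°C, giving -4.24°C.
From 4900 m to 1800 m (dry descent): warms by 9.6 × 3.1 = 29.76°C, giving 25.52°C.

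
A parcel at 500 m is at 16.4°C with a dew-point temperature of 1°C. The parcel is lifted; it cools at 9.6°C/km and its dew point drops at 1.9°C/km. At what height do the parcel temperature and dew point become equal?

2500 m

T and T_d converge at 9.6 − 1.9 = 7.7°C per km
Height above start = (16.4 − 1) / 7.7 = 2 km
LCL altitude = 500 m + 2000 m = 2500 m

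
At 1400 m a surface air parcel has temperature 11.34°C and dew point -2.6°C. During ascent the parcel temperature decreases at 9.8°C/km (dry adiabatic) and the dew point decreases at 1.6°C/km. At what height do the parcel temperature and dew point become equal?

3100 m

T and T_d converge at 9.8 − 1.6 = 8.2°C per km
Height above start = (11.34 − (-2.6)) / 8.2 = 1.7 km
LCL altitude = 1400 m + 1700 m = 3100 m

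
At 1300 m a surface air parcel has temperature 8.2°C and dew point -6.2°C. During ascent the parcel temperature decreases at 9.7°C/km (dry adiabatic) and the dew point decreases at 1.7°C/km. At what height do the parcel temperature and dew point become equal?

3100 m

T and T_d converge at 9.7 − 1.7 = 8°C per km
Height above start = (8.2 − (-6.2)) / 8 = 1.8 km
LCL altitude = 1300 m + 1800 m = 3100 m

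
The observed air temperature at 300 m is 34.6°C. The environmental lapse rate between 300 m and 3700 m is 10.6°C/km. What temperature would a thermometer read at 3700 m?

-1.44°C

300 → 3700 m (environmental, 10.6°C/km): ΔT = -10.6 × 3.4 = -36.04°C → T = -1.44°C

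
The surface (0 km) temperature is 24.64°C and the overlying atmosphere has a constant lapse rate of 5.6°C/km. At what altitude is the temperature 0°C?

Height above start = (24.64 − 0) / 5.6 = 4.4 km
Altitude = 0 m + 4400 m = 4400 m

4.4 km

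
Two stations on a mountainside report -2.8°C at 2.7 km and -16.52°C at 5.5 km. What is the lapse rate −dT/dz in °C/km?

Γ = −ΔT/Δz = (-2.8 − (-16.52)) / (5500 − 2700) m
  = 13.72°C / 2.8 km = 4.9°C/km

4.9°C/km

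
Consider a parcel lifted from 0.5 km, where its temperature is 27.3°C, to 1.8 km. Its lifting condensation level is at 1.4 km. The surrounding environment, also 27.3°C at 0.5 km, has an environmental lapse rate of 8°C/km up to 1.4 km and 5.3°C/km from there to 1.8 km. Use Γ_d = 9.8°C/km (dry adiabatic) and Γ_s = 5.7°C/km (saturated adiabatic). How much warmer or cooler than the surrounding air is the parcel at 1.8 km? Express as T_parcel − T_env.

-1.78°C (parcel cooler than environment)

Parcel:
  500 → 1400 m (dry, 9.8°C/km): ΔT = -9.8 × 0.9 = -8.82°C → T = 18.48°C
  1400 → 1800 m (saturated, 5.7°C/km): ΔT = -5.7 × 0.4 = -2.28°C → T = 16.2°C
Environment:
  500 → 1400 m (environment, lower layer, 8°C/km): ΔT = -8 × 0.9 = -7.2°C → T = 20.1°C
  1400 → 1800 m (environment, upper layer, 5.3°C/km): ΔT = -5.3 × 0.4 = -2.12°C → T = 17.98°C
T_parcel − T_env = 16.2 − 17.98 = -1.78°C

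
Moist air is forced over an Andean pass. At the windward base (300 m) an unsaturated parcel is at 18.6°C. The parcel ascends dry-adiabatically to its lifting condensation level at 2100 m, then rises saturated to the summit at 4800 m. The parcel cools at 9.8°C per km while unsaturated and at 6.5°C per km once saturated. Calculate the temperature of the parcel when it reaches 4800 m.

-16.59°C

300 → 2100 m (dry, 9.8°C/km): ΔT = -9.8 × 1.8 = -17.64°C → T = 0.96°C
2100 → 4800 m (saturated, 6.5°C/km): ΔT = -6.5 × 2.7 = -17.55°C → T = -16.59°C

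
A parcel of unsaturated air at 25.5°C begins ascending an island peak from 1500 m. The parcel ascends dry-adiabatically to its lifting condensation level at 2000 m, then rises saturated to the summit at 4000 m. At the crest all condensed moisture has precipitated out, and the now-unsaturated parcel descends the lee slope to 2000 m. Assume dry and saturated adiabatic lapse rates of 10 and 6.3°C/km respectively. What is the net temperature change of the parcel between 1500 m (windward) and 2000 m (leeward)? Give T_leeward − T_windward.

+2.4°C

1500–2000 m, dry: Δz = 0.5 km ⇒ ΔT = -5°C; T = 20.5°C
2000–4000 m, saturated: Δz = 2 km ⇒ ΔT = -12.6°C; T = 7.9°C
4000–2000 m, dry descent: Δz = 2 km ⇒ ΔT = +20°C; T = 27.9°C
Net change vs windward start: 27.9 − 25.5 = +2.4°C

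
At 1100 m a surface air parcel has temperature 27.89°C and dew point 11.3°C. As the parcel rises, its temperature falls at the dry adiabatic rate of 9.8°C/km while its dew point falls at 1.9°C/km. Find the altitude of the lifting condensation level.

3200 m

T and T_d converge at 9.8 − 1.9 = 7.9°C per km
Height above start = (27.89 − 11.3) / 7.9 = 2.1 km
LCL altitude = 1100 m + 2100 m = 3200 m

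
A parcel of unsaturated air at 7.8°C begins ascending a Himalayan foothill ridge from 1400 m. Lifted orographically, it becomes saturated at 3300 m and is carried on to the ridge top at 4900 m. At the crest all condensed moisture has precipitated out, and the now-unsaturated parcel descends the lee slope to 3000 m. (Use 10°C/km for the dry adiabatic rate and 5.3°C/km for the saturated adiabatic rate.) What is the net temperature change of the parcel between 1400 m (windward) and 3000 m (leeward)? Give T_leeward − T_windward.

-8.48°C

1400 → 3300 m (dry, 10°C/km): ΔT = -10 × 1.9 = -19°C → T = -11.2°C
3300 → 4900 m (saturated, 5.3°C/km): ΔT = -5.3 × 1.6 = -8.48°C → T = -19.68°C
4900 → 3000 m (dry descent, 10°C/km): ΔT = +10 × 1.9 = +19°C → T = -0.68°C
Net change vs windward start: -0.68 − 7.8 = -8.48°C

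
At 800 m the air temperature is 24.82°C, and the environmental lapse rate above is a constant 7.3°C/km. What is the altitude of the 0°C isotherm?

4200 m

Height above start = (24.82 − 0) / 7.3 = 3.4 km
Altitude = 800 m + 3400 m = 4200 m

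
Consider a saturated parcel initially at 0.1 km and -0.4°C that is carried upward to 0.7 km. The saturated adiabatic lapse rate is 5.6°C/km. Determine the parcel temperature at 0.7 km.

From 100 m to 700 m (saturated adiabatic): cools by 5.6 × 0.6 = 3.36°C, giving -3.76°C.

-3.76°C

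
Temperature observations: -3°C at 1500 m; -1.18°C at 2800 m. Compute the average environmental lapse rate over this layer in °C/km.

Γ = −ΔT/Δz = (-3 − (-1.18)) / (2800 − 1500) m
  = -1.82°C / 1.3 km = -1.4°C/km

-1.4°C/km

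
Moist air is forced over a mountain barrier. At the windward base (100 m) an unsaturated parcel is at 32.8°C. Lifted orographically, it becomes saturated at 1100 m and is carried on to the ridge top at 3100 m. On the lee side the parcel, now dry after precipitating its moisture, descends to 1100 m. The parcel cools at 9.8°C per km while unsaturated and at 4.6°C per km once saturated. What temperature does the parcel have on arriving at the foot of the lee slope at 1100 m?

From 100 m to 1100 m (dry): cools by 9.8 × 1 = 9.8°C, giving 23°C.
From 1100 m to 3100 m (saturated): cools by 4.6 × 2 = 9.2°C, giving 13.8°C.
From 3100 m to 1100 m (dry descent): warms by 9.8 × 2 = 19.6°C, giving 33.4°C.

33.4°C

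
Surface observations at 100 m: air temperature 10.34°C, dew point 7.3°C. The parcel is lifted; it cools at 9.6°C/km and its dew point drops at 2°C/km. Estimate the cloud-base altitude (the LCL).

T and T_d converge at 9.6 − 2 = 7.6°C per km
Height above start = (10.34 − 7.3) / 7.6 = 0.4 km
LCL altitude = 100 m + 400 m = 500 m

500 m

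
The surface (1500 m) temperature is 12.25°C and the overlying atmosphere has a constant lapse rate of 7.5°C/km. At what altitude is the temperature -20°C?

5800 m

Height above start = (12.25 − (-20)) / 7.5 = 4.3 km
Altitude = 1500 m + 4300 m = 5800 m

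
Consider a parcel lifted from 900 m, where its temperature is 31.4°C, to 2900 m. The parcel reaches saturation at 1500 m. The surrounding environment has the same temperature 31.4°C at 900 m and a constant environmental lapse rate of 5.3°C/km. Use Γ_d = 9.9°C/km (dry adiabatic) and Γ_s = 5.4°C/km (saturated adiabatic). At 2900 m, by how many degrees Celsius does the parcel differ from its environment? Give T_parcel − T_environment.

-2.9°C (parcel cooler than environment)

Parcel:
  900 → 1500 m (dry, 9.9°C/km): ΔT = -9.9 × 0.6 = -5.94°C → T = 25.46°C
  1500 → 2900 m (saturated, 5.4°C/km): ΔT = -5.4 × 1.4 = -7.56°C → T = 17.9°C
Environment:
  900 → 2900 m (environment, 5.3°C/km): ΔT = -5.3 × 2 = -10.6°C → T = 20.8°C
T_parcel − T_env = 17.9 − 20.8 = -2.9°C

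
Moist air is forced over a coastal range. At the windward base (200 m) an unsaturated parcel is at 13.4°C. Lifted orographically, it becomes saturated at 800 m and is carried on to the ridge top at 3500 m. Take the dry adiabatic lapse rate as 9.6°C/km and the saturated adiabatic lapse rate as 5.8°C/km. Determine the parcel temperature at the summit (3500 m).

-8.02°C

200–800 m, dry: Δz = 0.6 km ⇒ ΔT = -5.76°C; T = 7.64°C
800–3500 m, saturated: Δz = 2.7 km ⇒ ΔT = -15.66°C; T = -8.02°C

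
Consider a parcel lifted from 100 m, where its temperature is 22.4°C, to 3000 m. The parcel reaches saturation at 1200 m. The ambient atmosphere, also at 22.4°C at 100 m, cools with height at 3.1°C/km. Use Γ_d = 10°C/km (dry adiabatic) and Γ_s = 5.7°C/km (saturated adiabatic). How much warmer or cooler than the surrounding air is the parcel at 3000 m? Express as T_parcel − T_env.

Parcel:
  Dry to 1200 m: -10 × 1.1 km = -11°C, so T = 11.4°C.
  Saturated to 3000 m: -5.7 × 1.8 km = -10.26°C, so T = 1.14°C.
Environment:
  Environment to 3000 m: -3.1 × 2.9 km = -8.99°C, so T = 13.41°C.
T_parcel − T_env = 1.14 − 13.41 = -12.27°C

-12.27°C (parcel cooler than environment)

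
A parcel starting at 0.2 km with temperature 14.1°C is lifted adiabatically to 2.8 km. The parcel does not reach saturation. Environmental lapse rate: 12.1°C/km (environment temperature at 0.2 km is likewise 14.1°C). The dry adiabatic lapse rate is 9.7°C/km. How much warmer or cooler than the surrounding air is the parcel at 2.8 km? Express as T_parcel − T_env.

+6.24°C (parcel warmer than environment)

Parcel:
  200–2800 m, dry: Δz = 2.6 km ⇒ ΔT = -25.22°C; T = -11.12°C
Environment:
  200–2800 m, environment: Δz = 2.6 km ⇒ ΔT = -31.46°C; T = -17.36°C
T_parcel − T_env = -11.12 − (-17.36) = +6.24°C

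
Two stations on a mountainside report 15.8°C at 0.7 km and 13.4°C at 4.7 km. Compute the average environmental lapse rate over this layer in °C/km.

0.6°C/km

Γ = −ΔT/Δz = (15.8 − 13.4) / (4700 − 700) m
  = 2.4°C / 4 km = 0.6°C/km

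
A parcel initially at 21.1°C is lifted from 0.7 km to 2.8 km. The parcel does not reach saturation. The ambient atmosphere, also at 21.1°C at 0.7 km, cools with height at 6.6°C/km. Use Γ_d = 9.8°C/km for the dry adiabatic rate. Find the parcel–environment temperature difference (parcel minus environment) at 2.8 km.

Parcel:
  700–2800 m, dry: Δz = 2.1 km ⇒ ΔT = -20.58°C; T = 0.52°C
Environment:
  700–2800 m, environment: Δz = 2.1 km ⇒ ΔT = -13.86°C; T = 7.24°C
T_parcel − T_env = 0.52 − 7.24 = -6.72°C

-6.72°C (parcel cooler than environment)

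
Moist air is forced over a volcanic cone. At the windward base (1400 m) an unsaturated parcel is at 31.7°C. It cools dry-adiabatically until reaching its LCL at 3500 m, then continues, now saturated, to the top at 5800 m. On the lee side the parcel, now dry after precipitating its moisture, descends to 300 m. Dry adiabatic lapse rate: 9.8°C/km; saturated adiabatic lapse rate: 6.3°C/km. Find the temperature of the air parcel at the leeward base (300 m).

50.53°C

Dry to 3500 m: -9.8 × 2.1 km = -20.58°C, so T = 11.12°C.
Saturated to 5800 m: -6.3 × 2.3 km = -14.49°C, so T = -3.37°C.
Dry descent to 300 m: +9.8 × 5.5 km = +53.9°C, so T = 50.53°C.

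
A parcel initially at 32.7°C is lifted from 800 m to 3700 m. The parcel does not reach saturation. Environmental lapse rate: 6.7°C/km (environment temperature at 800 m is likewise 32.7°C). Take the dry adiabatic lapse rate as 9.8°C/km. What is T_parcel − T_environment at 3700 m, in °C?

-8.99°C (parcel cooler than environment)

Parcel:
  Dry to 3700 m: -9.8 × 2.9 km = -28.42°C, so T = 4.28°C.
Environment:
  Environment to 3700 m: -6.7 × 2.9 km = -19.43°C, so T = 13.27°C.
T_parcel − T_env = 4.28 − 13.27 = -8.99°C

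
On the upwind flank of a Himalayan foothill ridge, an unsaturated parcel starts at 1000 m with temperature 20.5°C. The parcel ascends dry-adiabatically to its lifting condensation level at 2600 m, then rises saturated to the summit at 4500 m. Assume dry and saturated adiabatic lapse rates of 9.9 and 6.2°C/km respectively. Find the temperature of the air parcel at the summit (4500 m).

-7.12°C

From 1000 m to 2600 m (dry): cools by 9.9 × 1.6 = 15.84°C, giving 4.66°C.
From 2600 m to 4500 m (saturated): cools by 6.2 × 1.9 = 11.78°C, giving -7.12°C.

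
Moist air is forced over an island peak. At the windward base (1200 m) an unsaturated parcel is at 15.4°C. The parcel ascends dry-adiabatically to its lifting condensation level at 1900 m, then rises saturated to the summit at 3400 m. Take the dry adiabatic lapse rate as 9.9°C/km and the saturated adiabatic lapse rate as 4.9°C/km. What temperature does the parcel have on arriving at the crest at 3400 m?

1200 → 1900 m (dry, 9.9°C/km): ΔT = -9.9 × 0.7 = -6.93°C → T = 8.47°C
1900 → 3400 m (saturated, 4.9°C/km): ΔT = -4.9 × 1.5 = -7.35°C → T = 1.12°C

1.12°C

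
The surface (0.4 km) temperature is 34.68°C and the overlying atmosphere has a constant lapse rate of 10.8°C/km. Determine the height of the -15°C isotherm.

Height above start = (34.68 − (-15)) / 10.8 = 4.6 km
Altitude = 400 m + 4600 m = 5000 m

5 km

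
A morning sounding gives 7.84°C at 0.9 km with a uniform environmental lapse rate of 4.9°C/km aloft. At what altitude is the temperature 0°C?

Height above start = (7.84 − 0) / 4.9 = 1.6 km
Altitude = 900 m + 1600 m = 2500 m

2.5 km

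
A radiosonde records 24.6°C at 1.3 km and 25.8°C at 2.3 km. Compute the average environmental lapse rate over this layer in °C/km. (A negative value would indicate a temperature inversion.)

-1.2°C/km

Γ = −ΔT/Δz = (24.6 − 25.8) / (2300 − 1300) m
  = -1.2°C / 1 km = -1.2°C/km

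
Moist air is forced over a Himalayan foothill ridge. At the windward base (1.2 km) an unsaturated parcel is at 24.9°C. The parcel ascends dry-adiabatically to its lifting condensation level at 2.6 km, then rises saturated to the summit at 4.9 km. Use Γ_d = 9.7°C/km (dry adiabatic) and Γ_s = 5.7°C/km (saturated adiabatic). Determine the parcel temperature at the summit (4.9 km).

From 1200 m to 2600 m (dry): cools by 9.7 × 1.4 = 13.58°C, giving 11.32°C.
From 2600 m to 4900 m (saturated): cools by 5.7 × 2.3 = 13.11°C, giving -1.79°C.

-1.79°C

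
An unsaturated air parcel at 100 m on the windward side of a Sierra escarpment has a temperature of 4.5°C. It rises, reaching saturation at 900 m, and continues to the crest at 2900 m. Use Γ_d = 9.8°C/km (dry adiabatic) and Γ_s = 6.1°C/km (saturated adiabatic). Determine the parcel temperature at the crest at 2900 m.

From 100 m to 900 m (dry): cools by 9.8 × 0.8 = 7.84°C, giving -3.34°C.
From 900 m to 2900 m (saturated): cools by 6.1 × 2 = 12.2°C, giving -15.54°C.

-15.54°C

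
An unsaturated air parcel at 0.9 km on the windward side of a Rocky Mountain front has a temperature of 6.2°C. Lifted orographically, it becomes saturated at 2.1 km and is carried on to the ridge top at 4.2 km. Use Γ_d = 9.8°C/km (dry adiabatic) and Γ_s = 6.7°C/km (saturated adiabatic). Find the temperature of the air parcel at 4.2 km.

-19.63°C

900–2100 m, dry: Δz = 1.2 km ⇒ ΔT = -11.76°C; T = -5.56°C
2100–4200 m, saturated: Δz = 2.1 km ⇒ ΔT = -14.07°C; T = -19.63°C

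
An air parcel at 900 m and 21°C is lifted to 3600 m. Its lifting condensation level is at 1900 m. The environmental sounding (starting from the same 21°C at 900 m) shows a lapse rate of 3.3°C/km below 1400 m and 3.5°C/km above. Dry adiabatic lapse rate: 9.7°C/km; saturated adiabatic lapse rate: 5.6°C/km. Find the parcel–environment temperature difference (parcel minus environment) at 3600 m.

Parcel:
  900 → 1900 m (dry, 9.7°C/km): ΔT = -9.7 × 1 = -9.7°C → T = 11.3°C
  1900 → 3600 m (saturated, 5.6°C/km): ΔT = -5.6 × 1.7 = -9.52°C → T = 1.78°C
Environment:
  900 → 1400 m (environment, lower layer, 3.3°C/km): ΔT = -3.3 × 0.5 = -1.65°C → T = 19.35°C
  1400 → 3600 m (environment, upper layer, 3.5°C/km): ΔT = -3.5 × 2.2 = -7.7°C → T = 11.65°C
T_parcel − T_env = 1.78 − 11.65 = -9.87°C

-9.87°C (parcel cooler than environment)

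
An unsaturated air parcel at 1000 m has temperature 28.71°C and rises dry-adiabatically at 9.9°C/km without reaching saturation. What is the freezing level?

3900 m

Height above start = (28.71 − 0) / 9.9 = 2.9 km
Altitude = 1000 m + 2900 m = 3900 m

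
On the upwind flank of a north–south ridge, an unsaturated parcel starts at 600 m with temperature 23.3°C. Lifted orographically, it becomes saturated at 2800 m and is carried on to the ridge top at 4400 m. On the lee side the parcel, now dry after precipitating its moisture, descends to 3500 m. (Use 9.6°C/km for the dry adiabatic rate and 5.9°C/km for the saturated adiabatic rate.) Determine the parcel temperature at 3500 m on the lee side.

From 600 m to 2800 m (dry): cools by 9.6 × 2.2 = 21.12°C, giving 2.18°C.
From 2800 m to 4400 m (saturated): cools by 5.9 × 1.6 = 9.44°C, giving -7.26°C.
From 4400 m to 3500 m (dry descent): warms by 9.6 × 0.9 = 8.64°C, giving 1.38°C.

1.38°C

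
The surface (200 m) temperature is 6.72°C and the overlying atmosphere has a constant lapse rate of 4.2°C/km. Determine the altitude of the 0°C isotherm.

1800 m

Height above start = (6.72 − 0) / 4.2 = 1.6 km
Altitude = 200 m + 1600 m = 1800 m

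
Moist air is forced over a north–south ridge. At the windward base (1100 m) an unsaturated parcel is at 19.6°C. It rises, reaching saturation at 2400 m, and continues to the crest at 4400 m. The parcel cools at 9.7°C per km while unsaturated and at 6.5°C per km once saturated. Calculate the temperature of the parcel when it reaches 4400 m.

From 1100 m to 2400 m (dry): cools by 9.7 × 1.3 = 12.61°C, giving 6.99°C.
From 2400 m to 4400 m (saturated): cools by 6.5 × 2 = 13°C, giving -6.01°C.

-6.01°C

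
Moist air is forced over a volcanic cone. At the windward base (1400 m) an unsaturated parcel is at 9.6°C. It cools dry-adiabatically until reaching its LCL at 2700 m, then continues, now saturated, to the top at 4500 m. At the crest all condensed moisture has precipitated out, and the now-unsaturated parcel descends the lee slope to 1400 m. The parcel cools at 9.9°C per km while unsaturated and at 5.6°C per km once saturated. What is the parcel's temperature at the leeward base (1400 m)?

1400–2700 m, dry: Δz = 1.3 km ⇒ ΔT = -12.87°C; T = -3.27°C
2700–4500 m, saturated: Δz = 1.8 km ⇒ ΔT = -10.08°C; T = -13.35°C
4500–1400 m, dry descent: Δz = 3.1 km ⇒ ΔT = +30.69°C; T = 17.34°C

17.34°C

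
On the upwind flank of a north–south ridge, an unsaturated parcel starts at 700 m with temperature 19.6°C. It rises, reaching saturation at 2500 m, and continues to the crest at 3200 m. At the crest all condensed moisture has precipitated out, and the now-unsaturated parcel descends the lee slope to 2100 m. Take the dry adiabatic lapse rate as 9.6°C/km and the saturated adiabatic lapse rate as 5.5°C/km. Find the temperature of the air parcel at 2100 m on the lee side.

From 700 m to 2500 m (dry): cools by 9.6 × 1.8 = 17.28°C, giving 2.32°C.
From 2500 m to 3200 m (saturated): cools by 5.5 × 0.7 = 3.85°C, giving -1.53°C.
From 3200 m to 2100 m (dry descent): warms by 9.6 × 1.1 = 10.56°C, giving 9.03°C.

9.03°C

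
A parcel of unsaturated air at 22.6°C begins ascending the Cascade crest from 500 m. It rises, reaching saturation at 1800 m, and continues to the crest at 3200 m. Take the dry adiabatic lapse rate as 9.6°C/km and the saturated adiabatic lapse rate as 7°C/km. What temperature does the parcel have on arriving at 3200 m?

0.32°C

500–1800 m, dry: Δz = 1.3 km ⇒ ΔT = -12.48°C; T = 10.12°C
1800–3200 m, saturated: Δz = 1.4 km ⇒ ΔT = -9.8°C; T = 0.32°C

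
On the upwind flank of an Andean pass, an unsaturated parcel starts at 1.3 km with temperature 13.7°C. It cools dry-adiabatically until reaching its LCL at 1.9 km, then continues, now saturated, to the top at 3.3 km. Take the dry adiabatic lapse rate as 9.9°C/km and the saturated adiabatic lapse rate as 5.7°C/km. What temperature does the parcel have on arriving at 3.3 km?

1300–1900 m, dry: Δz = 0.6 km ⇒ ΔT = -5.94°C; T = 7.76°C
1900–3300 m, saturated: Δz = 1.4 km ⇒ ΔT = -7.98°C; T = -0.22°C

-0.22°C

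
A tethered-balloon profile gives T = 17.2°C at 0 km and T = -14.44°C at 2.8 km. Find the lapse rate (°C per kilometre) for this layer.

Γ = −ΔT/Δz = (17.2 − (-14.44)) / (2800 − 0) m
  = 31.64°C / 2.8 km = 11.3°C/km

11.3°C/km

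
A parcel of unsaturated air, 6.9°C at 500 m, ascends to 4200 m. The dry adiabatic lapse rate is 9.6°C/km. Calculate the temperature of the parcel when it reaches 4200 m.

-28.62°C

500–4200 m, dry adiabatic: Δz = 3.7 km ⇒ ΔT = -35.52°C; T = -28.62°C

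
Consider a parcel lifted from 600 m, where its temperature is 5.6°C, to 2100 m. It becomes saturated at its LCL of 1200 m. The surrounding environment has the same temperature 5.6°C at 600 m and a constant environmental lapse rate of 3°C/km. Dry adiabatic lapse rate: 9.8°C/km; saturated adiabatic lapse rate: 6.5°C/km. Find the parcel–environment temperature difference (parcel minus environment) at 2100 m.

Parcel:
  600 → 1200 m (dry, 9.8°C/km): ΔT = -9.8 × 0.6 = -5.88°C → T = -0.28°C
  1200 → 2100 m (saturated, 6.5°C/km): ΔT = -6.5 × 0.9 = -5.85°C → T = -6.13°C
Environment:
  600 → 2100 m (environment, 3°C/km): ΔT = -3 × 1.5 = -4.5°C → T = 1.1°C
T_parcel − T_env = -6.13 − 1.1 = -7.23°C

-7.23°C (parcel cooler than environment)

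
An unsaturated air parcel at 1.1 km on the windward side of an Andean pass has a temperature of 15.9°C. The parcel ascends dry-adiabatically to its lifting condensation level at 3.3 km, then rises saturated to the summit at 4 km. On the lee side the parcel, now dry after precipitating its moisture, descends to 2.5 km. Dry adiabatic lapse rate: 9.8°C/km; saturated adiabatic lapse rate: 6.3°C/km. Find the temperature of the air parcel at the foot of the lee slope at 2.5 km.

4.63°C

1100 → 3300 m (dry, 9.8°C/km): ΔT = -9.8 × 2.2 = -21.56°C → T = -5.66°C
3300 → 4000 m (saturated, 6.3°C/km): ΔT = -6.3 × 0.7 = -4.41°C → T = -10.07°C
4000 → 2500 m (dry descent, 9.8°C/km): ΔT = +9.8 × 1.5 = +14.7°C → T = 4.63°C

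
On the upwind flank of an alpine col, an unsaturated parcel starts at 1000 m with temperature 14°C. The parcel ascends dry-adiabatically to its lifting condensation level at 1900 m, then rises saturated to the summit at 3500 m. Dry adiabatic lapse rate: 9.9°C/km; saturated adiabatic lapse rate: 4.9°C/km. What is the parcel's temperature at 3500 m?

-2.75°C

From 1000 m to 1900 m (dry): cools by 9.9 × 0.9 = 8.91°C, giving 5.09°C.
From 1900 m to 3500 m (saturated): cools by 4.9 × 1.6 = 7.84°C, giving -2.75°C.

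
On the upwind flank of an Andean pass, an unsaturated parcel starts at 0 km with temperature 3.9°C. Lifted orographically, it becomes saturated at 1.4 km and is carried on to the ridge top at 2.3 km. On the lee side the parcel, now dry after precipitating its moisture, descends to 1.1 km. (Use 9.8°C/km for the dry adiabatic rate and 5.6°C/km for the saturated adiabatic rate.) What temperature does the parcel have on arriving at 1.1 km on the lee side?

-3.1°C

Dry to 1400 m: -9.8 × 1.4 km = -13.72°C, so T = -9.82°C.
Saturated to 2300 m: -5.6 × 0.9 km = -5.04°C, so T = -14.86°C.
Dry descent to 1100 m: +9.8 × 1.2 km = +11.76°C, so T = -3.1°C.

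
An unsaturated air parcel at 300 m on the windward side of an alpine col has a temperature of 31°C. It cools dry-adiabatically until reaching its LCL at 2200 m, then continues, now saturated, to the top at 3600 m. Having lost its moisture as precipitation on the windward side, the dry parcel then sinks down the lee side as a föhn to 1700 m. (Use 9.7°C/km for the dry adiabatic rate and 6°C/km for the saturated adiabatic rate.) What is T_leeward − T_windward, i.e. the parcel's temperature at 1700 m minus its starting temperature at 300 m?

-8.4°C

300 → 2200 m (dry, 9.7°C/km): ΔT = -9.7 × 1.9 = -18.43°C → T = 12.57°C
2200 → 3600 m (saturated, 6°C/km): ΔT = -6 × 1.4 = -8.4°C → T = 4.17°C
3600 → 1700 m (dry descent, 9.7°C/km): ΔT = +9.7 × 1.9 = +18.43°C → T = 22.6°C
Net change vs windward start: 22.6 − 31 = -8.4°C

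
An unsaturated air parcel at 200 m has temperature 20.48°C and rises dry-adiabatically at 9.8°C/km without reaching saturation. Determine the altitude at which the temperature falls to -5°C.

Height above start = (20.48 − (-5)) / 9.8 = 2.6 km
Altitude = 200 m + 2600 m = 2800 m

2800 m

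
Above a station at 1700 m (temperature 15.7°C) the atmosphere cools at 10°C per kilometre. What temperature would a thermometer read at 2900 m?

3.7°C

From 1700 m to 2900 m (environmental): cools by 10 × 1.2 = 12°C, giving 3.7°C.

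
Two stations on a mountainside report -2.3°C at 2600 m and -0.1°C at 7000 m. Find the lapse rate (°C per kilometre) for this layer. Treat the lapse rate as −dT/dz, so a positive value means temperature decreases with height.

-0.5°C/km

Γ = −ΔT/Δz = (-2.3 − (-0.1)) / (7000 − 2600) m
  = -2.2°C / 4.4 km = -0.5°C/km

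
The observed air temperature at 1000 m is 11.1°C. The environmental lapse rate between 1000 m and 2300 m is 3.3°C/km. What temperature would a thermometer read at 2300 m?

6.81°C

From 1000 m to 2300 m (environmental): cools by 3.3 × 1.3 = 4.29°C, giving 6.81°C.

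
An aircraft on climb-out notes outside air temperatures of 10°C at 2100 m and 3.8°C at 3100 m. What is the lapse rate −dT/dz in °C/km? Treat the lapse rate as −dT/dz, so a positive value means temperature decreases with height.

Γ = −ΔT/Δz = (10 − 3.8) / (3100 − 2100) m
  = 6.2°C / 1 km = 6.2°C/km

6.2°C/km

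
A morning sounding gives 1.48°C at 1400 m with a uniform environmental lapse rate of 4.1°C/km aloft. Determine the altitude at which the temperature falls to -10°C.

4200 m

Height above start = (1.48 − (-10)) / 4.1 = 2.8 km
Altitude = 1400 m + 2800 m = 4200 m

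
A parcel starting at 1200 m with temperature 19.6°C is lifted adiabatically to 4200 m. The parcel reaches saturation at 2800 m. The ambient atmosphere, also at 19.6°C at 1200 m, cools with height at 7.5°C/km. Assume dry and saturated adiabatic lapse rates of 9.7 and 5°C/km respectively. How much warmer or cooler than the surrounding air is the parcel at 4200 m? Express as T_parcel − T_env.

Parcel:
  From 1200 m to 2800 m (dry): cools by 9.7 × 1.6 = 15.52°C, giving 4.08°C.
  From 2800 m to 4200 m (saturated): cools by 5 × 1.4 = 7°C, giving -2.92°C.
Environment:
  From 1200 m to 4200 m (environment): cools by 7.5 × 3 = 22.5°C, giving -2.9°C.
T_parcel − T_env = -2.92 − (-2.9) = -0.02°C

-0.02°C (parcel cooler than environment)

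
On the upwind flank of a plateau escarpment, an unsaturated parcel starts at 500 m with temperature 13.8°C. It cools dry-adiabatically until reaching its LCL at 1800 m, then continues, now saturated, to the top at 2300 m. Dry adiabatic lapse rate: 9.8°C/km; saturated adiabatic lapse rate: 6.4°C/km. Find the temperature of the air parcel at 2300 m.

-2.14°C

500 → 1800 m (dry, 9.8°C/km): ΔT = -9.8 × 1.3 = -12.74°C → T = 1.06°C
1800 → 2300 m (saturated, 6.4°C/km): ΔT = -6.4 × 0.5 = -3.2°C → T = -2.14°C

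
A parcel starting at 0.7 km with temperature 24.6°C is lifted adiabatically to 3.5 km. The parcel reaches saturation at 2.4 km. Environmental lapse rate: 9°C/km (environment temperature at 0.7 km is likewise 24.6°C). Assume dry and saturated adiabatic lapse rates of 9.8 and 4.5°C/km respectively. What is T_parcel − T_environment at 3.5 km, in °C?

Parcel:
  700–2400 m, dry: Δz = 1.7 km ⇒ ΔT = -16.66°C; T = 7.94°C
  2400–3500 m, saturated: Δz = 1.1 km ⇒ ΔT = -4.95°C; T = 2.99°C
Environment:
  700–3500 m, environment: Δz = 2.8 km ⇒ ΔT = -25.2°C; T = -0.6°C
T_parcel − T_env = 2.99 − (-0.6) = +3.59°C

+3.59°C (parcel warmer than environment)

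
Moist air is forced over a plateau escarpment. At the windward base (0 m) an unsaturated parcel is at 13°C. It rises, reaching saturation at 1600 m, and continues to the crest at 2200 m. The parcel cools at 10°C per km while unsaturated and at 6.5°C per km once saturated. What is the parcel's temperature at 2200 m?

-6.9°C

0–1600 m, dry: Δz = 1.6 km ⇒ ΔT = -16°C; T = -3°C
1600–2200 m, saturated: Δz = 0.6 km ⇒ ΔT = -3.9°C; T = -6.9°C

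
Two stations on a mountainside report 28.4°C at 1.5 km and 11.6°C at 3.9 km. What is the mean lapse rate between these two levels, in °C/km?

7°C/km

Γ = −ΔT/Δz = (28.4 − 11.6) / (3900 − 1500) m
  = 16.8°C / 2.4 km = 7°C/km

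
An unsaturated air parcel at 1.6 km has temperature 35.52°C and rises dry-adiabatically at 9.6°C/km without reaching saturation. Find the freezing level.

5.3 km

Height above start = (35.52 − 0) / 9.6 = 3.7 km
Altitude = 1600 m + 3700 m = 5300 m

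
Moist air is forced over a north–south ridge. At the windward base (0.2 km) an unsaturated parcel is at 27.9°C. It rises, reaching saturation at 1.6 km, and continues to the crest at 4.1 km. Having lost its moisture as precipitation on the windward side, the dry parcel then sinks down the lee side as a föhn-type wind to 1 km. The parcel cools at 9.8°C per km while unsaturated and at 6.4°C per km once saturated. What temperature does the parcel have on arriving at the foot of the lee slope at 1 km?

28.56°C

200 → 1600 m (dry, 9.8°C/km): ΔT = -9.8 × 1.4 = -13.72°C → T = 14.18°C
1600 → 4100 m (saturated, 6.4°C/km): ΔT = -6.4 × 2.5 = -16°C → T = -1.82°C
4100 → 1000 m (dry descent, 9.8°C/km): ΔT = +9.8 × 3.1 = +30.38°C → T = 28.56°C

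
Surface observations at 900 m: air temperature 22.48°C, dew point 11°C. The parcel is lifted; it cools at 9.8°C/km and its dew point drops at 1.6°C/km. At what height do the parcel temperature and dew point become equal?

T and T_d converge at 9.8 − 1.6 = 8.2°C per km
Height above start = (22.48 − 11) / 8.2 = 1.4 km
LCL altitude = 900 m + 1400 m = 2300 m

2300 m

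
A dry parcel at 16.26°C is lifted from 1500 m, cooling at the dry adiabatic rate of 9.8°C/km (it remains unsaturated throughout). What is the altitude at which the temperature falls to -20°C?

Height above start = (16.26 − (-20)) / 9.8 = 3.7 km
Altitude = 1500 m + 3700 m = 5200 m

5200 m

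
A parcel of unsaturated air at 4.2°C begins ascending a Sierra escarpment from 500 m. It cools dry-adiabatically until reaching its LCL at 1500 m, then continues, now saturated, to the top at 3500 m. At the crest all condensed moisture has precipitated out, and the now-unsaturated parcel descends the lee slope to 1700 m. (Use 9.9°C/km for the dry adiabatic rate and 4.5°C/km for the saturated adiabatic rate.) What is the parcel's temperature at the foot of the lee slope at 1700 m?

3.12°C

From 500 m to 1500 m (dry): cools by 9.9 × 1 = 9.9°C, giving -5.7°C.
From 1500 m to 3500 m (saturated): cools by 4.5 × 2 = 9°C, giving -14.7°C.
From 3500 m to 1700 m (dry descent): warms by 9.9 × 1.8 = 17.82°C, giving 3.12°C.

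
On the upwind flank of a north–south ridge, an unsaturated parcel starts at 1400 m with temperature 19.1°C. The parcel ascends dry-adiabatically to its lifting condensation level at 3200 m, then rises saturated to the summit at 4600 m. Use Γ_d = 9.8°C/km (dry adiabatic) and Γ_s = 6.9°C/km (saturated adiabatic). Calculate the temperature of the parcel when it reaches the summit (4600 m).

1400–3200 m, dry: Δz = 1.8 km ⇒ ΔT = -17.64°C; T = 1.46°C
3200–4600 m, saturated: Δz = 1.4 km ⇒ ΔT = -9.66°C; T = -8.2°C

-8.2°C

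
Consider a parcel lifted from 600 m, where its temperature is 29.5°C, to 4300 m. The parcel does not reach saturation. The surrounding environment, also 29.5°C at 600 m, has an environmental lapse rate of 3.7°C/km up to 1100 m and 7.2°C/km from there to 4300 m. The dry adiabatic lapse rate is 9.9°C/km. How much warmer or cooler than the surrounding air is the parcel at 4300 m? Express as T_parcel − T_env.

-11.74°C (parcel cooler than environment)

Parcel:
  From 600 m to 4300 m (dry): cools by 9.9 × 3.7 = 36.63°C, giving -7.13°C.
Environment:
  From 600 m to 1100 m (environment, lower layer): cools by 3.7 × 0.5 = 1.85°C, giving 27.65°C.
  From 1100 m to 4300 m (environment, upper layer): cools by 7.2 × 3.2 = 23.04°C, giving 4.61°C.
T_parcel − T_env = -7.13 − 4.61 = -11.74°C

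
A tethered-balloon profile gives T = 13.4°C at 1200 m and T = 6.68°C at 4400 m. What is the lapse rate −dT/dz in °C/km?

2.1°C/km

Γ = −ΔT/Δz = (13.4 − 6.68) / (4400 − 1200) m
  = 6.72°C / 3.2 km = 2.1°C/km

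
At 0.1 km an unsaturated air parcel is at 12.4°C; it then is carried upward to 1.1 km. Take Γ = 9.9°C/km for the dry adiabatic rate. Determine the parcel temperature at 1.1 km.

2.5°C

100–1100 m, dry adiabatic: Δz = 1 km ⇒ ΔT = -9.9°C; T = 2.5°C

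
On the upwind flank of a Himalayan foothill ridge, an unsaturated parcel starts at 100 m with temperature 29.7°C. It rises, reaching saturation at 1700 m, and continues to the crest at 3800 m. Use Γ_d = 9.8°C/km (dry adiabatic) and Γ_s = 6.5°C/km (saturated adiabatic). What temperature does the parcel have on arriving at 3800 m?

100 → 1700 m (dry, 9.8°C/km): ΔT = -9.8 × 1.6 = -15.68°C → T = 14.02°C
1700 → 3800 m (saturated, 6.5°C/km): ΔT = -6.5 × 2.1 = -13.65°C → T = 0.37°C

0.37°C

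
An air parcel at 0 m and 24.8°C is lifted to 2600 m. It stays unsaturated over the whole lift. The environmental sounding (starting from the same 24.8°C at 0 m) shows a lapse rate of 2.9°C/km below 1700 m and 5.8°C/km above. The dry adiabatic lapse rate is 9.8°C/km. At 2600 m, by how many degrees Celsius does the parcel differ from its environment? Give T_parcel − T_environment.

-15.33°C (parcel cooler than environment)

Parcel:
  0 → 2600 m (dry, 9.8°C/km): ΔT = -9.8 × 2.6 = -25.48°C → T = -0.68°C
Environment:
  0 → 1700 m (environment, lower layer, 2.9°C/km): ΔT = -2.9 × 1.7 = -4.93°C → T = 19.87°C
  1700 → 2600 m (environment, upper layer, 5.8°C/km): ΔT = -5.8 × 0.9 = -5.22°C → T = 14.65°C
T_parcel − T_env = -0.68 − 14.65 = -15.33°C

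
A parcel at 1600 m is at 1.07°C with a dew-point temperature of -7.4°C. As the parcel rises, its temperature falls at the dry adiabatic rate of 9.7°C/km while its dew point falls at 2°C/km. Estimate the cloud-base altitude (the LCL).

T and T_d converge at 9.7 − 2 = 7.7°C per km
Height above start = (1.07 − (-7.4)) / 7.7 = 1.1 km
LCL altitude = 1600 m + 1100 m = 2700 m

2700 m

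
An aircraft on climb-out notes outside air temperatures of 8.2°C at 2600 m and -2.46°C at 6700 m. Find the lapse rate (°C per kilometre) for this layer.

2.6°C/km

Γ = −ΔT/Δz = (8.2 − (-2.46)) / (6700 − 2600) m
  = 10.66°C / 4.1 km = 2.6°C/km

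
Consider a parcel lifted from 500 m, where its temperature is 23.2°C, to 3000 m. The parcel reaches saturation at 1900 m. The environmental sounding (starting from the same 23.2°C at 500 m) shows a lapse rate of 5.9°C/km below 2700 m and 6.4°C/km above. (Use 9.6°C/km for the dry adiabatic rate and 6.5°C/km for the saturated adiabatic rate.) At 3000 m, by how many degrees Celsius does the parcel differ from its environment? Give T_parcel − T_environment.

Parcel:
  From 500 m to 1900 m (dry): cools by 9.6 × 1.4 = 13.44°C, giving 9.76°C.
  From 1900 m to 3000 m (saturated): cools by 6.5 × 1.1 = 7.15°C, giving 2.61°C.
Environment:
  From 500 m to 2700 m (environment, lower layer): cools by 5.9 × 2.2 = 12.98°C, giving 10.22°C.
  From 2700 m to 3000 m (environment, upper layer): cools by 6.4 × 0.3 = 1.92°C, giving 8.3°C.
T_parcel − T_env = 2.61 − 8.3 = -5.69°C

-5.69°C (parcel cooler than environment)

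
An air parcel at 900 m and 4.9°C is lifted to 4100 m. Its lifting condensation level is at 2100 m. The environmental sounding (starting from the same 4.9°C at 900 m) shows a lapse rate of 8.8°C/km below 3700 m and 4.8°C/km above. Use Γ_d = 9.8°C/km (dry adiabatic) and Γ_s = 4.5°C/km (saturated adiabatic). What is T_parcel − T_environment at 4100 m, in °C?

Parcel:
  From 900 m to 2100 m (dry): cools by 9.8 × 1.2 = 11.76°C, giving -6.86°C.
  From 2100 m to 4100 m (saturated): cools by 4.5 × 2 = 9°C, giving -15.86°C.
Environment:
  From 900 m to 3700 m (environment, lower layer): cools by 8.8 × 2.8 = 24.64°C, giving -19.74°C.
  From 3700 m to 4100 m (environment, upper layer): cools by 4.8 × 0.4 = 1.92°C, giving -21.66°C.
T_parcel − T_env = -15.86 − (-21.66) = +5.8°C

+5.8°C (parcel warmer than environment)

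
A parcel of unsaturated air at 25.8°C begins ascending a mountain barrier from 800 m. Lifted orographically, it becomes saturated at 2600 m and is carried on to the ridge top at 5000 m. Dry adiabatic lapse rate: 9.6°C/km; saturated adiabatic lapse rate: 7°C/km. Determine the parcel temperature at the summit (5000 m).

From 800 m to 2600 m (dry): cools by 9.6 × 1.8 = 17.28°C, giving 8.52°C.
From 2600 m to 5000 m (saturated): cools by 7 × 2.4 = 16.8°C, giving -8.28°C.

-8.28°C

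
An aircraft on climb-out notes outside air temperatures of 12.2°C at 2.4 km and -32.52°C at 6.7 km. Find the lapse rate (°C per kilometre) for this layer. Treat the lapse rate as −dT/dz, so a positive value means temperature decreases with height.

10.4°C/km

Γ = −ΔT/Δz = (12.2 − (-32.52)) / (6700 − 2400) m
  = 44.72°C / 4.3 km = 10.4°C/km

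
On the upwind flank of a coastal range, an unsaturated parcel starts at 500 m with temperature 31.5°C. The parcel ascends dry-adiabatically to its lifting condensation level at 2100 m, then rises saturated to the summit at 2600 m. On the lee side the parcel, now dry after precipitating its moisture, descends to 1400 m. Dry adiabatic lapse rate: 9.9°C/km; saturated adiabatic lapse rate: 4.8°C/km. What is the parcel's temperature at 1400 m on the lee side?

25.14°C

From 500 m to 2100 m (dry): cools by 9.9 × 1.6 = 15.84°C, giving 15.66°C.
From 2100 m to 2600 m (saturated): cools by 4.8 × 0.5 = 2.4°C, giving 13.26°C.
From 2600 m to 1400 m (dry descent): warms by 9.9 × 1.2 = 11.88°C, giving 25.14°C.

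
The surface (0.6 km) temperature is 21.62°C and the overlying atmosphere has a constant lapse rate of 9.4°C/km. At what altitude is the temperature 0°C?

Height above start = (21.62 − 0) / 9.4 = 2.3 km
Altitude = 600 m + 2300 m = 2900 m

2.9 km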